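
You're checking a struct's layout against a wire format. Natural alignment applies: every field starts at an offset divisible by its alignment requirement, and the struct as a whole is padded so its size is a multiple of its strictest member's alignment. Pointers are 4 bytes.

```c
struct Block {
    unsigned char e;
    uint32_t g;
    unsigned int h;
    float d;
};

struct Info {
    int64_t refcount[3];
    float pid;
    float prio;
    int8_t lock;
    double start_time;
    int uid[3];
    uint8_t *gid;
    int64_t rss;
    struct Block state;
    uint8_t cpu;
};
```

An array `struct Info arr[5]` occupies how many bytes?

Block: 0..1  e  (1B, 1-aligned); 1..4  -- padding (3B); 4..8  g  (4B, 4-aligned); 8..12  h  (4B, 4-aligned); 12..16  d  (4B, 4-aligned); sizeof = 16, alignof = 4
0..24  refcount  (24B, 8-aligned)
24..28  pid  (4B, 4-aligned)
28..32  prio  (4B, 4-aligned)
32..33  lock  (1B, 1-aligned)
33..40  -- padding (7B)
40..48  start_time  (8B, 8-aligned)
48..60  uid  (12B, 4-aligned)
60..64  gid  (4B, 4-aligned)
64..72  rss  (8B, 8-aligned)
72..88  state  (16B, 4-aligned)
88..89  cpu  (1B, 1-aligned)
89..96  -- tail padding (7B)
sizeof = 96, alignof = 8
array of 5: 5 × 96 = 480

480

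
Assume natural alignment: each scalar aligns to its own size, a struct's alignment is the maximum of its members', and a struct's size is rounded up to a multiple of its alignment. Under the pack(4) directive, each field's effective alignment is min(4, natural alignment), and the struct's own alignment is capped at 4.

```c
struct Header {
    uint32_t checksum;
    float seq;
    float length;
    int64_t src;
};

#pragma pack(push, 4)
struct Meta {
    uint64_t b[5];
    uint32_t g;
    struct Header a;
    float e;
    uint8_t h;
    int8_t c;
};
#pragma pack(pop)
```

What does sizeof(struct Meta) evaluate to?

76 bytes

Header: checksum at 0 (size 4, align 4) → ends 4; seq at 4 (size 4, align 4) → ends 8; length at 8 (size 4, align 4) → ends 12; pad 4 to align 8 for src; src at 16 (size 8, align 8) → ends 24; total 24 bytes, alignment 8
b at 0 (size 40, align 4) → ends 40
g at 40 (size 4, align 4) → ends 44
a at 44 (size 24, align 4) → ends 68
e at 68 (size 4, align 4) → ends 72
h at 72 (size 1, align 1) → ends 73
c at 73 (size 1, align 1) → ends 74
tail pad 2 to reach multiple of 4
total 76 bytes, alignment 4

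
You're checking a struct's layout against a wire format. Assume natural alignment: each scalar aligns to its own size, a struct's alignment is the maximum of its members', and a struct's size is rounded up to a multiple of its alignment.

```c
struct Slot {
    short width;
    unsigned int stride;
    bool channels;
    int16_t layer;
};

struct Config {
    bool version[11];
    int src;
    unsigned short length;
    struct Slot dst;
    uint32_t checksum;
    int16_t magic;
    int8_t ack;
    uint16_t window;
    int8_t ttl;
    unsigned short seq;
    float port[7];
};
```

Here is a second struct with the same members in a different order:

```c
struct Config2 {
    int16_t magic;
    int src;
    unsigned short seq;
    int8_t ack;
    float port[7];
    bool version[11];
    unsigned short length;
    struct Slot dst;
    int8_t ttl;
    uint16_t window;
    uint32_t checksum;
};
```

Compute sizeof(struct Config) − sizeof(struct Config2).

Slot: @0: width [2B, align 2] → 2; +2 pad (align 4); @4: stride [4B, align 4] → 8; @8: channels [1B, align 1] → 9; +1 pad (align 2); @10: layer [2B, align 2] → 12; size 12, align 4
@0: version [11B, align 1] → 11
+1 pad (align 4)
@12: src [4B, align 4] → 16
@16: length [2B, align 2] → 18
+2 pad (align 4)
@20: dst [12B, align 4] → 32
@32: checksum [4B, align 4] → 36
@36: magic [2B, align 2] → 38
@38: ack [1B, align 1] → 39
+1 pad (align 2)
@40: window [2B, align 2] → 42
@42: ttl [1B, align 1] → 43
+1 pad (align 2)
@44: seq [2B, align 2] → 46
+2 pad (align 4)
@48: port [28B, align 4] → 76
size 76, align 4
— Config2 —
@0: magic [2B, align 2] → 2
+2 pad (align 4)
@4: src [4B, align 4] → 8
@8: seq [2B, align 2] → 10
@10: ack [1B, align 1] → 11
+1 pad (align 4)
@12: port [28B, align 4] → 40
@40: version [11B, align 1] → 51
+1 pad (align 2)
@52: length [2B, align 2] → 54
+2 pad (align 4)
@56: dst [12B, align 4] → 68
@68: ttl [1B, align 1] → 69
+1 pad (align 2)
@70: window [2B, align 2] → 72
@72: checksum [4B, align 4] → 76
size 76, align 4
76 − 76 = 0

0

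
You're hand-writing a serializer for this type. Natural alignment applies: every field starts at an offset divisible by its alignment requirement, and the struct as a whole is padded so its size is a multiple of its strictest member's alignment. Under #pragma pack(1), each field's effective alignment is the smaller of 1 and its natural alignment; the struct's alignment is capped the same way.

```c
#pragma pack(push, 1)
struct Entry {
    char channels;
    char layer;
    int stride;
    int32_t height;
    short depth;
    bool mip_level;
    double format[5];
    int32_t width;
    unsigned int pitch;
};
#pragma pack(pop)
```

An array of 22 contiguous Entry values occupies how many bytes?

channels at 0 (size 1, align 1) → ends 1
layer at 1 (size 1, align 1) → ends 2
stride at 2 (size 4, align 1) → ends 6
height at 6 (size 4, align 1) → ends 10
depth at 10 (size 2, align 1) → ends 12
mip_level at 12 (size 1, align 1) → ends 13
format at 13 (size 40, align 1) → ends 53
width at 53 (size 4, align 1) → ends 57
pitch at 57 (size 4, align 1) → ends 61
total 61 bytes, alignment 1
array of 22: 22 × 61 = 1342

1342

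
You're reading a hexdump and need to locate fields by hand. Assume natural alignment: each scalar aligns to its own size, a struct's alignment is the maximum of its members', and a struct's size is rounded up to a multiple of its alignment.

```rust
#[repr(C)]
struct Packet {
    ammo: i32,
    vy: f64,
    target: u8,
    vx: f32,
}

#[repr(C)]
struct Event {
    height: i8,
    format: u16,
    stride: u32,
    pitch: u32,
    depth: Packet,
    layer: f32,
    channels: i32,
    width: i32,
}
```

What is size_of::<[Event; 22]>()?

1232

Packet: @0: ammo [4B, align 4] → 4; +4 pad (align 8); @8: vy [8B, align 8] → 16; @16: target [1B, align 1] → 17; +3 pad (align 4); @20: vx [4B, align 4] → 24; size 24, align 8
@0: height [1B, align 1] → 1
+1 pad (align 2)
@2: format [2B, align 2] → 4
@4: stride [4B, align 4] → 8
@8: pitch [4B, align 4] → 12
+4 pad (align 8)
@16: depth [24B, align 8] → 40
@40: layer [4B, align 4] → 44
@44: channels [4B, align 4] → 48
@48: width [4B, align 4] → 52
+4 tail pad (align 8)
size 56, align 8
array of 22: 22 × 56 = 1232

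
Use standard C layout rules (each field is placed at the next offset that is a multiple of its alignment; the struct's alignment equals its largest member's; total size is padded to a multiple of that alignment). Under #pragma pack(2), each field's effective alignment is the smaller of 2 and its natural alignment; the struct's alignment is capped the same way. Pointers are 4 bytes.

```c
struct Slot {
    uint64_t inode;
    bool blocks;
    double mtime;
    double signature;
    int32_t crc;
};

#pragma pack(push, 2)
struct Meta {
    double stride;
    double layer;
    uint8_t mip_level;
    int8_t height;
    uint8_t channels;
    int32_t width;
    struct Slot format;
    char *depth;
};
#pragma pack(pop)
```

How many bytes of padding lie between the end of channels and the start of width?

Slot: 0..8  inode  (8B, 8-aligned); 8..9  blocks  (1B, 1-aligned); 9..16  -- padding (7B); 16..24  mtime  (8B, 8-aligned); 24..32  signature  (8B, 8-aligned); 32..36  crc  (4B, 4-aligned); 36..40  -- tail padding (4B); sizeof = 40, alignof = 8
0..8  stride  (8B, 2-aligned)
8..16  layer  (8B, 2-aligned)
16..17  mip_level  (1B, 1-aligned)
17..18  height  (1B, 1-aligned)
18..19  channels  (1B, 1-aligned)
19..20  -- padding (1B)
20..24  width  (4B, 2-aligned)

1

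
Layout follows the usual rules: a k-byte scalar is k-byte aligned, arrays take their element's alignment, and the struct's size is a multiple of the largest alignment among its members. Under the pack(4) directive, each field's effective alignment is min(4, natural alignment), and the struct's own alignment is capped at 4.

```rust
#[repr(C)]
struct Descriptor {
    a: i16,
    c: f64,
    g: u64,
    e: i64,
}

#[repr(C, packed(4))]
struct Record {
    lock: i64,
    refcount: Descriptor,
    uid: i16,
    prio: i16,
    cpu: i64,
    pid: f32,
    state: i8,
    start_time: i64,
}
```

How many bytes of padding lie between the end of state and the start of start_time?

3

Descriptor: @0: a [2B, align 2] → 2; +6 pad (align 8); @8: c [8B, align 8] → 16; @16: g [8B, align 8] → 24; @24: e [8B, align 8] → 32; size 32, align 8
@0: lock [8B, align 4] → 8
@8: refcount [32B, align 4] → 40
@40: uid [2B, align 2] → 42
@42: prio [2B, align 2] → 44
@44: cpu [8B, align 4] → 52
@52: pid [4B, align 4] → 56
@56: state [1B, align 1] → 57
+3 pad (align 4)
@60: start_time [8B, align 4] → 68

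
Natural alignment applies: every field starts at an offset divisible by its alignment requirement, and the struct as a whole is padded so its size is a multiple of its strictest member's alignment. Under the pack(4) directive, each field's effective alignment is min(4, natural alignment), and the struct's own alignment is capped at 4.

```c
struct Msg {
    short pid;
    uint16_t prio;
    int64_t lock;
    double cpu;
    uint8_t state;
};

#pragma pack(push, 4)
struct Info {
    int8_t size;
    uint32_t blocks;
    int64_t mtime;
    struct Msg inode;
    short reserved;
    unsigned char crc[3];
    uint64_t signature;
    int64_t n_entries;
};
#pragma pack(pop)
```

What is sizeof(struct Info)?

Msg: @0: pid [2B, align 2] → 2; @2: prio [2B, align 2] → 4; +4 pad (align 8); @8: lock [8B, align 8] → 16; @16: cpu [8B, align 8] → 24; @24: state [1B, align 1] → 25; +7 tail pad (align 8); size 32, align 8
@0: size [1B, align 1] → 1
+3 pad (align 4)
@4: blocks [4B, align 4] → 8
@8: mtime [8B, align 4] → 16
@16: inode [32B, align 4] → 48
@48: reserved [2B, align 2] → 50
@50: crc [3B, align 1] → 53
+3 pad (align 4)
@56: signature [8B, align 4] → 64
@64: n_entries [8B, align 4] → 72
size 72, align 4

72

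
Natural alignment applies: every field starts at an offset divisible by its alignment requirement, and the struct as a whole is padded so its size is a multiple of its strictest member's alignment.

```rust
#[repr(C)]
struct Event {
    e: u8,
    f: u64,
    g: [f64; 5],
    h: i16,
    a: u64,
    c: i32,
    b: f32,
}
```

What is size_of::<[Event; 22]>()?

1760

0..1  e  (1B, 1-aligned)
1..8  -- padding (7B)
8..16  f  (8B, 8-aligned)
16..56  g  (40B, 8-aligned)
56..58  h  (2B, 2-aligned)
58..64  -- padding (6B)
64..72  a  (8B, 8-aligned)
72..76  c  (4B, 4-aligned)
76..80  b  (4B, 4-aligned)
sizeof = 80, alignof = 8
array of 22: 22 × 80 = 1760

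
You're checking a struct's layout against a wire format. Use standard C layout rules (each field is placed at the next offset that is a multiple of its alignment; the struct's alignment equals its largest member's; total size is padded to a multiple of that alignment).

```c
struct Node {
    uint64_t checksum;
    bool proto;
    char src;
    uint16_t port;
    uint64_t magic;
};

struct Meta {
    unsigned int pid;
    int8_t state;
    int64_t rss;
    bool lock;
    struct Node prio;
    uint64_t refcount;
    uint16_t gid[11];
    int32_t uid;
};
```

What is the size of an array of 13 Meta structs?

Node: checksum at 0 (size 8, align 8) → ends 8; proto at 8 (size 1, align 1) → ends 9; src at 9 (size 1, align 1) → ends 10; port at 10 (size 2, align 2) → ends 12; pad 4 to align 8 for magic; magic at 16 (size 8, align 8) → ends 24; total 24 bytes, alignment 8
pid at 0 (size 4, align 4) → ends 4
state at 4 (size 1, align 1) → ends 5
pad 3 to align 8 for rss
rss at 8 (size 8, align 8) → ends 16
lock at 16 (size 1, align 1) → ends 17
pad 7 to align 8 for prio
prio at 24 (size 24, align 8) → ends 48
refcount at 48 (size 8, align 8) → ends 56
gid at 56 (size 22, align 2) → ends 78
pad 2 to align 4 for uid
uid at 80 (size 4, align 4) → ends 84
tail pad 4 to reach multiple of 8
total 88 bytes, alignment 8
array of 13: 13 × 88 = 1144

1144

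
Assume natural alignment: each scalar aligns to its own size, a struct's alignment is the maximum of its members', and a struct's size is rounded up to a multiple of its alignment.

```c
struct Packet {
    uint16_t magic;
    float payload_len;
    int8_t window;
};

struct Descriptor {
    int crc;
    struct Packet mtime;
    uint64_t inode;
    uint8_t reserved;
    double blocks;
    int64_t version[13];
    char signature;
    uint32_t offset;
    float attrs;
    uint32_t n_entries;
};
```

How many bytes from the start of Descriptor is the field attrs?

Packet: 0..2  magic  (2B, 2-aligned); 2..4  -- padding (2B); 4..8  payload_len  (4B, 4-aligned); 8..9  window  (1B, 1-aligned); 9..12  -- tail padding (3B); sizeof = 12, alignof = 4
0..4  crc  (4B, 4-aligned)
4..16  mtime  (12B, 4-aligned)
16..24  inode  (8B, 8-aligned)
24..25  reserved  (1B, 1-aligned)
25..32  -- padding (7B)
32..40  blocks  (8B, 8-aligned)
40..144  version  (104B, 8-aligned)
144..145  signature  (1B, 1-aligned)
145..148  -- padding (3B)
148..152  offset  (4B, 4-aligned)
152..156  attrs  (4B, 4-aligned)

152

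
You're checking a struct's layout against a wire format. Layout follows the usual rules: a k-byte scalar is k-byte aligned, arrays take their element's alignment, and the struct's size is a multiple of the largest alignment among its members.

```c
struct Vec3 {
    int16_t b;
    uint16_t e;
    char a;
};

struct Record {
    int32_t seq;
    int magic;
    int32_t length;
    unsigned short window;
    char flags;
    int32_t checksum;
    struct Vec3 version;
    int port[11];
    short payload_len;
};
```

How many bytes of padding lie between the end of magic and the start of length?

Vec3: @0: b [2B, align 2] → 2; @2: e [2B, align 2] → 4; @4: a [1B, align 1] → 5; +1 tail pad (align 2); size 6, align 2
@0: seq [4B, align 4] → 4
@4: magic [4B, align 4] → 8
@8: length [4B, align 4] → 12

0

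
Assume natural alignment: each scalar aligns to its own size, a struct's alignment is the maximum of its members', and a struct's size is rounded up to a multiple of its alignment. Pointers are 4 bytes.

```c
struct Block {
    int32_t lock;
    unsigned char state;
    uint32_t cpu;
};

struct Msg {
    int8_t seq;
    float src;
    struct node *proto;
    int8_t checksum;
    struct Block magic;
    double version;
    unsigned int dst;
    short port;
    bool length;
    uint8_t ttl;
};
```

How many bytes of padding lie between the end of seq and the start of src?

3

Block: @0: lock [4B, align 4] → 4; @4: state [1B, align 1] → 5; +3 pad (align 4); @8: cpu [4B, align 4] → 12; size 12, align 4
@0: seq [1B, align 1] → 1
+3 pad (align 4)
@4: src [4B, align 4] → 8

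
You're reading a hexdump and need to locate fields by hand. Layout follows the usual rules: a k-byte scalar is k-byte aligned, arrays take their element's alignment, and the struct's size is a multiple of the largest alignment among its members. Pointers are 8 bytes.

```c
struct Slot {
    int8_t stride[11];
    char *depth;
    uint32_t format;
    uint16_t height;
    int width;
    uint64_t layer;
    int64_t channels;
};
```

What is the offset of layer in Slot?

stride at 0 (size 11, align 1) → ends 11
pad 5 to align 8 for depth
depth at 16 (size 8, align 8) → ends 24
format at 24 (size 4, align 4) → ends 28
height at 28 (size 2, align 2) → ends 30
pad 2 to align 4 for width
width at 32 (size 4, align 4) → ends 36
pad 4 to align 8 for layer
layer at 40 (size 8, align 8) → ends 48

40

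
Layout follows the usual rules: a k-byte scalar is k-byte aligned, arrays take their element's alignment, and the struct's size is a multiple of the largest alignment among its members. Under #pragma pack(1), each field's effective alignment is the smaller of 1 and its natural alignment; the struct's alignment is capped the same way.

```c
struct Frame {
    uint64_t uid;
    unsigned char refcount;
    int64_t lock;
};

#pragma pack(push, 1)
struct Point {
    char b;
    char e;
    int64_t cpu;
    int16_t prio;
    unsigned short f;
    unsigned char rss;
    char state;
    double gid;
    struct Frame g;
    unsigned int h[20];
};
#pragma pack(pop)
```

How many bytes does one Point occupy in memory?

128

Frame: uid at 0 (size 8, align 8) → ends 8; refcount at 8 (size 1, align 1) → ends 9; pad 7 to align 8 for lock; lock at 16 (size 8, align 8) → ends 24; total 24 bytes, alignment 8
b at 0 (size 1, align 1) → ends 1
e at 1 (size 1, align 1) → ends 2
cpu at 2 (size 8, align 1) → ends 10
prio at 10 (size 2, align 1) → ends 12
f at 12 (size 2, align 1) → ends 14
rss at 14 (size 1, align 1) → ends 15
state at 15 (size 1, align 1) → ends 16
gid at 16 (size 8, align 1) → ends 24
g at 24 (size 24, align 1) → ends 48
h at 48 (size 80, align 1) → ends 128
total 128 bytes, alignment 1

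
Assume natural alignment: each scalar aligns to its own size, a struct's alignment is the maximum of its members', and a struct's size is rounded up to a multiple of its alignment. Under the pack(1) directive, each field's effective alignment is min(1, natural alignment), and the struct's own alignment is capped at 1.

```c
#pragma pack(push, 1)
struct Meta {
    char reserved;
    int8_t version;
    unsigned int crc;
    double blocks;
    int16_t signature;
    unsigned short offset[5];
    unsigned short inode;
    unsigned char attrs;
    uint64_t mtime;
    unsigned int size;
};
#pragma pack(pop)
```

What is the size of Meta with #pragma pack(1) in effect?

reserved at 0 (size 1, align 1) → ends 1
version at 1 (size 1, align 1) → ends 2
crc at 2 (size 4, align 1) → ends 6
blocks at 6 (size 8, align 1) → ends 14
signature at 14 (size 2, align 1) → ends 16
offset at 16 (size 10, align 1) → ends 26
inode at 26 (size 2, align 1) → ends 28
attrs at 28 (size 1, align 1) → ends 29
mtime at 29 (size 8, align 1) → ends 37
size at 37 (size 4, align 1) → ends 41
total 41 bytes, alignment 1

41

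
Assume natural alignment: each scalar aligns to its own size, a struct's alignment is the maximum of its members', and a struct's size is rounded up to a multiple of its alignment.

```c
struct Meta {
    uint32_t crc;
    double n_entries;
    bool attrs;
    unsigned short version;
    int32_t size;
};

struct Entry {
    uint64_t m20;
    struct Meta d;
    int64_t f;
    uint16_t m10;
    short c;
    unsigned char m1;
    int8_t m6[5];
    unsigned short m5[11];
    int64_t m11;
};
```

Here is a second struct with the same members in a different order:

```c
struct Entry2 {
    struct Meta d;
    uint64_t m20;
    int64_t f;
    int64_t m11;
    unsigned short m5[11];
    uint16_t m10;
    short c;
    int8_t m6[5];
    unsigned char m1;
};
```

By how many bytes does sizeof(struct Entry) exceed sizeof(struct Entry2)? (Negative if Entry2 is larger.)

Meta: 0..4  crc  (4B, 4-aligned); 4..8  -- padding (4B); 8..16  n_entries  (8B, 8-aligned); 16..17  attrs  (1B, 1-aligned); 17..18  -- padding (1B); 18..20  version  (2B, 2-aligned); 20..24  size  (4B, 4-aligned); sizeof = 24, alignof = 8
0..8  m20  (8B, 8-aligned)
8..32  d  (24B, 8-aligned)
32..40  f  (8B, 8-aligned)
40..42  m10  (2B, 2-aligned)
42..44  c  (2B, 2-aligned)
44..45  m1  (1B, 1-aligned)
45..50  m6  (5B, 1-aligned)
50..72  m5  (22B, 2-aligned)
72..80  m11  (8B, 8-aligned)
sizeof = 80, alignof = 8
— Entry2 —
0..24  d  (24B, 8-aligned)
24..32  m20  (8B, 8-aligned)
32..40  f  (8B, 8-aligned)
40..48  m11  (8B, 8-aligned)
48..70  m5  (22B, 2-aligned)
70..72  m10  (2B, 2-aligned)
72..74  c  (2B, 2-aligned)
74..79  m6  (5B, 1-aligned)
79..80  m1  (1B, 1-aligned)
sizeof = 80, alignof = 8
80 − 80 = 0

0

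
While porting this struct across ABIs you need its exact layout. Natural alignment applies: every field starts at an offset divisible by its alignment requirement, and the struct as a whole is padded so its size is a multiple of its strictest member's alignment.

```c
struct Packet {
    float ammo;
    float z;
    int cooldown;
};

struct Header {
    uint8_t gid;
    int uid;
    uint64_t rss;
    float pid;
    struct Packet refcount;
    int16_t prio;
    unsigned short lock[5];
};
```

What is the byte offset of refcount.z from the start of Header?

24

Packet: ammo at 0 (size 4, align 4) → ends 4; z at 4 (size 4, align 4) → ends 8; cooldown at 8 (size 4, align 4) → ends 12; total 12 bytes, alignment 4
gid at 0 (size 1, align 1) → ends 1
pad 3 to align 4 for uid
uid at 4 (size 4, align 4) → ends 8
rss at 8 (size 8, align 8) → ends 16
pid at 16 (size 4, align 4) → ends 20
refcount at 20 (size 12, align 4) → ends 32
within Packet: z at 4
20 + 4 = 24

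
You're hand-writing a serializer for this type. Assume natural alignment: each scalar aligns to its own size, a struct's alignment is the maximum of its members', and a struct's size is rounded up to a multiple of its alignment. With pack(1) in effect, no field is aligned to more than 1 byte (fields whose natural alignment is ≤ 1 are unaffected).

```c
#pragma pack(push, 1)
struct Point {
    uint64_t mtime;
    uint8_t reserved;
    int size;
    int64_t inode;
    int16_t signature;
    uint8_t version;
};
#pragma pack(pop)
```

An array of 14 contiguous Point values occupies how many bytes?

mtime at 0 (size 8, align 1) → ends 8
reserved at 8 (size 1, align 1) → ends 9
size at 9 (size 4, align 1) → ends 13
inode at 13 (size 8, align 1) → ends 21
signature at 21 (size 2, align 1) → ends 23
version at 23 (size 1, align 1) → ends 24
total 24 bytes, alignment 1
array of 14: 14 × 24 = 336

336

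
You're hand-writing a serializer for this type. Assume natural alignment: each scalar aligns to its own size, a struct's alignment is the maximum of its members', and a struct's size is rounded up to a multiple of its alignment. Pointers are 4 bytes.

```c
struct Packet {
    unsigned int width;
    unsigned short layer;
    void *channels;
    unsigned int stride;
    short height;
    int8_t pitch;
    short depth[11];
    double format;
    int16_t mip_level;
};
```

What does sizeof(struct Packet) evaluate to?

64 bytes

0..4  width  (4B, 4-aligned)
4..6  layer  (2B, 2-aligned)
6..8  -- padding (2B)
8..12  channels  (4B, 4-aligned)
12..16  stride  (4B, 4-aligned)
16..18  height  (2B, 2-aligned)
18..19  pitch  (1B, 1-aligned)
19..20  -- padding (1B)
20..42  depth  (22B, 2-aligned)
42..48  -- padding (6B)
48..56  format  (8B, 8-aligned)
56..58  mip_level  (2B, 2-aligned)
58..64  -- tail padding (6B)
sizeof = 64, alignof = 8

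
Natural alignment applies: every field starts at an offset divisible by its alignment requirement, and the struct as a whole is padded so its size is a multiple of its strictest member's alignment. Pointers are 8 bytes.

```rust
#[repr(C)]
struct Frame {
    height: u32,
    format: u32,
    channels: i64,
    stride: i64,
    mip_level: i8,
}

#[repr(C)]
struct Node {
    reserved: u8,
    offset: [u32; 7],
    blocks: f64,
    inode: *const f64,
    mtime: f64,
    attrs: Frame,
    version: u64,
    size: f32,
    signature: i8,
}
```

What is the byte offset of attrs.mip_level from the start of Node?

Frame: height at 0 (size 4, align 4) → ends 4; format at 4 (size 4, align 4) → ends 8; channels at 8 (size 8, align 8) → ends 16; stride at 16 (size 8, align 8) → ends 24; mip_level at 24 (size 1, align 1) → ends 25; tail pad 7 to reach multiple of 8; total 32 bytes, alignment 8
reserved at 0 (size 1, align 1) → ends 1
pad 3 to align 4 for offset
offset at 4 (size 28, align 4) → ends 32
blocks at 32 (size 8, align 8) → ends 40
inode at 40 (size 8, align 8) → ends 48
mtime at 48 (size 8, align 8) → ends 56
attrs at 56 (size 32, align 8) → ends 88
within Frame: mip_level at 24
56 + 24 = 80

80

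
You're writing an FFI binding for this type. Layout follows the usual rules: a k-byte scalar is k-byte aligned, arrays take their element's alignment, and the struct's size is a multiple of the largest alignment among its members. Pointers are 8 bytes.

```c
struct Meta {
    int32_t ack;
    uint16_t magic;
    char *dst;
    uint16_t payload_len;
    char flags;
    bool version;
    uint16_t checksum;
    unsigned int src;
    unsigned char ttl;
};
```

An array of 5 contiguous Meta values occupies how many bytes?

@0: ack [4B, align 4] → 4
@4: magic [2B, align 2] → 6
+2 pad (align 8)
@8: dst [8B, align 8] → 16
@16: payload_len [2B, align 2] → 18
@18: flags [1B, align 1] → 19
@19: version [1B, align 1] → 20
@20: checksum [2B, align 2] → 22
+2 pad (align 4)
@24: src [4B, align 4] → 28
@28: ttl [1B, align 1] → 29
+3 tail pad (align 8)
size 32, align 8
array of 5: 5 × 32 = 160

160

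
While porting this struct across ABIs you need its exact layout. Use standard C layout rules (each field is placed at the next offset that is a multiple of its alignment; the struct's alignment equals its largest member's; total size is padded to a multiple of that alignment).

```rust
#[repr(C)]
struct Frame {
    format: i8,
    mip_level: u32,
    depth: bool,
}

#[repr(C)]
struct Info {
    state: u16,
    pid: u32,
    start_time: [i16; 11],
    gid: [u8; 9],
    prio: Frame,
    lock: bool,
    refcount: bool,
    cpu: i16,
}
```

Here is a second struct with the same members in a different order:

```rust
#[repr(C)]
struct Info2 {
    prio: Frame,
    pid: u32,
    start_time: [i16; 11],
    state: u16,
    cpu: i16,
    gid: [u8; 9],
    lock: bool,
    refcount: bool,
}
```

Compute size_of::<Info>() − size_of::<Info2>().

Frame: @0: format [1B, align 1] → 1; +3 pad (align 4); @4: mip_level [4B, align 4] → 8; @8: depth [1B, align 1] → 9; +3 tail pad (align 4); size 12, align 4
@0: state [2B, align 2] → 2
+2 pad (align 4)
@4: pid [4B, align 4] → 8
@8: start_time [22B, align 2] → 30
@30: gid [9B, align 1] → 39
+1 pad (align 4)
@40: prio [12B, align 4] → 52
@52: lock [1B, align 1] → 53
@53: refcount [1B, align 1] → 54
@54: cpu [2B, align 2] → 56
size 56, align 4
— Info2 —
@0: prio [12B, align 4] → 12
@12: pid [4B, align 4] → 16
@16: start_time [22B, align 2] → 38
@38: state [2B, align 2] → 40
@40: cpu [2B, align 2] → 42
@42: gid [9B, align 1] → 51
@51: lock [1B, align 1] → 52
@52: refcount [1B, align 1] → 53
+3 tail pad (align 4)
size 56, align 4
56 − 56 = 0

0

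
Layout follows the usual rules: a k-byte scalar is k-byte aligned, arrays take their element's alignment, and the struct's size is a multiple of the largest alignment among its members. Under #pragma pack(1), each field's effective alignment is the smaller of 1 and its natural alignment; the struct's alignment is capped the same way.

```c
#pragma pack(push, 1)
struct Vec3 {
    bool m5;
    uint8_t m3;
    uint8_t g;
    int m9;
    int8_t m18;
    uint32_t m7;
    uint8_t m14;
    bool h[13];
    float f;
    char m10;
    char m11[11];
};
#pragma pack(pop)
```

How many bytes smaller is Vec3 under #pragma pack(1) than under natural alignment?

natural layout:
  m5 at 0 (size 1, align 1) → ends 1
  m3 at 1 (size 1, align 1) → ends 2
  g at 2 (size 1, align 1) → ends 3
  pad 1 to align 4 for m9
  m9 at 4 (size 4, align 4) → ends 8
  m18 at 8 (size 1, align 1) → ends 9
  pad 3 to align 4 for m7
  m7 at 12 (size 4, align 4) → ends 16
  m14 at 16 (size 1, align 1) → ends 17
  h at 17 (size 13, align 1) → ends 30
  pad 2 to align 4 for f
  f at 32 (size 4, align 4) → ends 36
  m10 at 36 (size 1, align 1) → ends 37
  m11 at 37 (size 11, align 1) → ends 48
  total 48 bytes, alignment 4
packed(1) layout:
  m5 at 0 (size 1, align 1) → ends 1
  m3 at 1 (size 1, align 1) → ends 2
  g at 2 (size 1, align 1) → ends 3
  m9 at 3 (size 4, align 1) → ends 7
  m18 at 7 (size 1, align 1) → ends 8
  m7 at 8 (size 4, align 1) → ends 12
  m14 at 12 (size 1, align 1) → ends 13
  h at 13 (size 13, align 1) → ends 26
  f at 26 (size 4, align 1) → ends 30
  m10 at 30 (size 1, align 1) → ends 31
  m11 at 31 (size 11, align 1) → ends 42
  total 42 bytes, alignment 1
48 − 42 = 6

6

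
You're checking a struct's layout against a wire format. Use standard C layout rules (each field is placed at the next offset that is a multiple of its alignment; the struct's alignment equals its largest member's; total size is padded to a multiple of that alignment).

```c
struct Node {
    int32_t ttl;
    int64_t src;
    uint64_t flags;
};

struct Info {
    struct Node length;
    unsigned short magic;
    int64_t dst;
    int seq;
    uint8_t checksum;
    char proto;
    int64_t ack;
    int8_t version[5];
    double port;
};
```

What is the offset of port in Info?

Node: @0: ttl [4B, align 4] → 4; +4 pad (align 8); @8: src [8B, align 8] → 16; @16: flags [8B, align 8] → 24; size 24, align 8
@0: length [24B, align 8] → 24
@24: magic [2B, align 2] → 26
+6 pad (align 8)
@32: dst [8B, align 8] → 40
@40: seq [4B, align 4] → 44
@44: checksum [1B, align 1] → 45
@45: proto [1B, align 1] → 46
+2 pad (align 8)
@48: ack [8B, align 8] → 56
@56: version [5B, align 1] → 61
+3 pad (align 8)
@64: port [8B, align 8] → 72

64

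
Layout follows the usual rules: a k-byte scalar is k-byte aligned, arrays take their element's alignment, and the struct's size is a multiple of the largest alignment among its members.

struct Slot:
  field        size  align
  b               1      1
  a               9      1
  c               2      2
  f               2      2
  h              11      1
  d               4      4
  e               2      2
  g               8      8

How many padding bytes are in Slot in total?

@0: b [1B, align 1] → 1
@1: a [9B, align 1] → 10
@10: c [2B, align 2] → 12
@12: f [2B, align 2] → 14
@14: h [11B, align 1] → 25
+3 pad (align 4)
@28: d [4B, align 4] → 32
@32: e [2B, align 2] → 34
+6 pad (align 8)
@40: g [8B, align 8] → 48
size 48, align 8
data bytes 39, size 48 → padding 9

9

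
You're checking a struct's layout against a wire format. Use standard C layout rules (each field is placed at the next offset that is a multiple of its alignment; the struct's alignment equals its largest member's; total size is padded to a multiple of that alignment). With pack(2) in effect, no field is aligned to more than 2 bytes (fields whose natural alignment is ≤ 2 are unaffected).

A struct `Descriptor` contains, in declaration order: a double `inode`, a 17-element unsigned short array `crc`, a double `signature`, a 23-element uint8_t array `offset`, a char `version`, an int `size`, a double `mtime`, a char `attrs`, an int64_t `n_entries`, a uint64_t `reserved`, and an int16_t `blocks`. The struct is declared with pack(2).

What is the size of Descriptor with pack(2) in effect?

@0: inode [8B, align 2] → 8
@8: crc [34B, align 2] → 42
@42: signature [8B, align 2] → 50
@50: offset [23B, align 1] → 73
@73: version [1B, align 1] → 74
@74: size [4B, align 2] → 78
@78: mtime [8B, align 2] → 86
@86: attrs [1B, align 1] → 87
+1 pad (align 2)
@88: n_entries [8B, align 2] → 96
@96: reserved [8B, align 2] → 104
@104: blocks [2B, align 2] → 106
size 106, align 2

106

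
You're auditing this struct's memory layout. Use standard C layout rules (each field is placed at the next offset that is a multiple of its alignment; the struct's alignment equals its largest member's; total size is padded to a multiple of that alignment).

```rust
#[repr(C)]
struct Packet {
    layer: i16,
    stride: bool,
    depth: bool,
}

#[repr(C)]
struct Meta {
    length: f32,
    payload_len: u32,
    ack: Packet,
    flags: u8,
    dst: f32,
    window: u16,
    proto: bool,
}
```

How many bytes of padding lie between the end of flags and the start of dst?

3

Packet: @0: layer [2B, align 2] → 2; @2: stride [1B, align 1] → 3; @3: depth [1B, align 1] → 4; size 4, align 2
@0: length [4B, align 4] → 4
@4: payload_len [4B, align 4] → 8
@8: ack [4B, align 2] → 12
@12: flags [1B, align 1] → 13
+3 pad (align 4)
@16: dst [4B, align 4] → 20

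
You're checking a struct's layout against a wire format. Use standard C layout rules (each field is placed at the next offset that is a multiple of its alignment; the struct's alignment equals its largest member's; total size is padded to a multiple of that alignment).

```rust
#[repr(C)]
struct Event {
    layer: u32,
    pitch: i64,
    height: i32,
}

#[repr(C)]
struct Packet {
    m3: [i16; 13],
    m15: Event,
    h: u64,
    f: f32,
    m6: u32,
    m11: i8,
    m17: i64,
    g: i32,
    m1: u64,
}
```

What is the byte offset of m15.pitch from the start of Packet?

Event: layer at 0 (size 4, align 4) → ends 4; pad 4 to align 8 for pitch; pitch at 8 (size 8, align 8) → ends 16; height at 16 (size 4, align 4) → ends 20; tail pad 4 to reach multiple of 8; total 24 bytes, alignment 8
m3 at 0 (size 26, align 2) → ends 26
pad 6 to align 8 for m15
m15 at 32 (size 24, align 8) → ends 56
within Event: pitch at 8
32 + 8 = 40

40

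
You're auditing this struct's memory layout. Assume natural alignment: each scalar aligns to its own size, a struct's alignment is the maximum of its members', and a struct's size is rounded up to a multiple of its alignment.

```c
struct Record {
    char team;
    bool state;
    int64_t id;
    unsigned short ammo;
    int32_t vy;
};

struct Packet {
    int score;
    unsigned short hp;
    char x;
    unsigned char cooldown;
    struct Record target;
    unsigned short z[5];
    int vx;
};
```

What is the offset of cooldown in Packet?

7

Record: 0..1  team  (1B, 1-aligned); 1..2  state  (1B, 1-aligned); 2..8  -- padding (6B); 8..16  id  (8B, 8-aligned); 16..18  ammo  (2B, 2-aligned); 18..20  -- padding (2B); 20..24  vy  (4B, 4-aligned); sizeof = 24, alignof = 8
0..4  score  (4B, 4-aligned)
4..6  hp  (2B, 2-aligned)
6..7  x  (1B, 1-aligned)
7..8  cooldown  (1B, 1-aligned)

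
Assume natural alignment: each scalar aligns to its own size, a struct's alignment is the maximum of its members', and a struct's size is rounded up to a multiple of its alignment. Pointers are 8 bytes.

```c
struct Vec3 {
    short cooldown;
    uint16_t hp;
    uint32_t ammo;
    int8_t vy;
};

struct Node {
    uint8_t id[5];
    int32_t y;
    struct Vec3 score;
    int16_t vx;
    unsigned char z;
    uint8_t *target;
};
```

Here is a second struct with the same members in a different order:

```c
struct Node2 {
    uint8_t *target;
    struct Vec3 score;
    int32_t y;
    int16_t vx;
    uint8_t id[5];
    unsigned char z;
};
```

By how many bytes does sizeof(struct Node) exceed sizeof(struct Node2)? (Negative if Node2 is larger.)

Vec3: @0: cooldown [2B, align 2] → 2; @2: hp [2B, align 2] → 4; @4: ammo [4B, align 4] → 8; @8: vy [1B, align 1] → 9; +3 tail pad (align 4); size 12, align 4
@0: id [5B, align 1] → 5
+3 pad (align 4)
@8: y [4B, align 4] → 12
@12: score [12B, align 4] → 24
@24: vx [2B, align 2] → 26
@26: z [1B, align 1] → 27
+5 pad (align 8)
@32: target [8B, align 8] → 40
size 40, align 8
— Node2 —
@0: target [8B, align 8] → 8
@8: score [12B, align 4] → 20
@20: y [4B, align 4] → 24
@24: vx [2B, align 2] → 26
@26: id [5B, align 1] → 31
@31: z [1B, align 1] → 32
size 32, align 8
40 − 32 = 8

8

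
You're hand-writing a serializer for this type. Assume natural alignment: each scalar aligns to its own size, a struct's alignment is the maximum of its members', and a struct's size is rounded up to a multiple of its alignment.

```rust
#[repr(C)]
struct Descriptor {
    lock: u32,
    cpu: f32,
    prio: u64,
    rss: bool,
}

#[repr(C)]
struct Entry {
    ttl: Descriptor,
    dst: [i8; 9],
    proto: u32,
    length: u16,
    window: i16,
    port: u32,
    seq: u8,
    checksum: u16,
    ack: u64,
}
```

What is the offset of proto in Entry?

Descriptor: 0..4  lock  (4B, 4-aligned); 4..8  cpu  (4B, 4-aligned); 8..16  prio  (8B, 8-aligned); 16..17  rss  (1B, 1-aligned); 17..24  -- tail padding (7B); sizeof = 24, alignof = 8
0..24  ttl  (24B, 8-aligned)
24..33  dst  (9B, 1-aligned)
33..36  -- padding (3B)
36..40  proto  (4B, 4-aligned)

36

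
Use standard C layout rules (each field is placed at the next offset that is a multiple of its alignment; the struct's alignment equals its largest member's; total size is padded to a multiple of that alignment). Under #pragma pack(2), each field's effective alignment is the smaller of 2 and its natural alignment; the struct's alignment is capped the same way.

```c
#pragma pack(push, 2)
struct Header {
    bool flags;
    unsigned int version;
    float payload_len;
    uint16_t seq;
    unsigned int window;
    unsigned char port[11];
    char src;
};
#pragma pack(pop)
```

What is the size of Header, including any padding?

@0: flags [1B, align 1] → 1
+1 pad (align 2)
@2: version [4B, align 2] → 6
@6: payload_len [4B, align 2] → 10
@10: seq [2B, align 2] → 12
@12: window [4B, align 2] → 16
@16: port [11B, align 1] → 27
@27: src [1B, align 1] → 28
size 28, align 2

28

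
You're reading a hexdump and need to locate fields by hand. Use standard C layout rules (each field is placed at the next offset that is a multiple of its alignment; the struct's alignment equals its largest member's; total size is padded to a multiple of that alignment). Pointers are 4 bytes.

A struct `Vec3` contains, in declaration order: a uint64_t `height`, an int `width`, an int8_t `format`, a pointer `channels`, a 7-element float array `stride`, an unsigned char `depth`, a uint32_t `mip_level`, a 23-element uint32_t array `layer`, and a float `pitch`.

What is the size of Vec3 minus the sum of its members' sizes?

0..8  height  (8B, 8-aligned)
8..12  width  (4B, 4-aligned)
12..13  format  (1B, 1-aligned)
13..16  -- padding (3B)
16..20  channels  (4B, 4-aligned)
20..48  stride  (28B, 4-aligned)
48..49  depth  (1B, 1-aligned)
49..52  -- padding (3B)
52..56  mip_level  (4B, 4-aligned)
56..148  layer  (92B, 4-aligned)
148..152  pitch  (4B, 4-aligned)
sizeof = 152, alignof = 8
data bytes 146, size 152 → padding 6

6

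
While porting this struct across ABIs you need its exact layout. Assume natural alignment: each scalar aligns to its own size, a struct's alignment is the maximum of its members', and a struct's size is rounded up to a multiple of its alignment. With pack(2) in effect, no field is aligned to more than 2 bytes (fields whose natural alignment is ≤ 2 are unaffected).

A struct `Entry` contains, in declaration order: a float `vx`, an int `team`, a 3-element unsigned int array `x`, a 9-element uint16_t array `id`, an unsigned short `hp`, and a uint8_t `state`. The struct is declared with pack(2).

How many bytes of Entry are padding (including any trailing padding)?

1

0..4  vx  (4B, 2-aligned)
4..8  team  (4B, 2-aligned)
8..20  x  (12B, 2-aligned)
20..38  id  (18B, 2-aligned)
38..40  hp  (2B, 2-aligned)
40..41  state  (1B, 1-aligned)
41..42  -- tail padding (1B)
sizeof = 42, alignof = 2
data bytes 41, size 42 → padding 1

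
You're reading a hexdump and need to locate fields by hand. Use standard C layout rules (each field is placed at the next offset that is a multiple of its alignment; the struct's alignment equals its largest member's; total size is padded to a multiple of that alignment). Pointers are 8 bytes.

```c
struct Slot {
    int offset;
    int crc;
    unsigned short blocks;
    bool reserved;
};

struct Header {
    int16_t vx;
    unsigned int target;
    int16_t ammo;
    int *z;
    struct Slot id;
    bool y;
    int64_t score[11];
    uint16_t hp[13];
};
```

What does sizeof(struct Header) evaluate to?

160 bytes

Slot: offset at 0 (size 4, align 4) → ends 4; crc at 4 (size 4, align 4) → ends 8; blocks at 8 (size 2, align 2) → ends 10; reserved at 10 (size 1, align 1) → ends 11; tail pad 1 to reach multiple of 4; total 12 bytes, alignment 4
vx at 0 (size 2, align 2) → ends 2
pad 2 to align 4 for target
target at 4 (size 4, align 4) → ends 8
ammo at 8 (size 2, align 2) → ends 10
pad 6 to align 8 for z
z at 16 (size 8, align 8) → ends 24
id at 24 (size 12, align 4) → ends 36
y at 36 (size 1, align 1) → ends 37
pad 3 to align 8 for score
score at 40 (size 88, align 8) → ends 128
hp at 128 (size 26, align 2) → ends 154
tail pad 6 to reach multiple of 8
total 160 bytes, alignment 8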